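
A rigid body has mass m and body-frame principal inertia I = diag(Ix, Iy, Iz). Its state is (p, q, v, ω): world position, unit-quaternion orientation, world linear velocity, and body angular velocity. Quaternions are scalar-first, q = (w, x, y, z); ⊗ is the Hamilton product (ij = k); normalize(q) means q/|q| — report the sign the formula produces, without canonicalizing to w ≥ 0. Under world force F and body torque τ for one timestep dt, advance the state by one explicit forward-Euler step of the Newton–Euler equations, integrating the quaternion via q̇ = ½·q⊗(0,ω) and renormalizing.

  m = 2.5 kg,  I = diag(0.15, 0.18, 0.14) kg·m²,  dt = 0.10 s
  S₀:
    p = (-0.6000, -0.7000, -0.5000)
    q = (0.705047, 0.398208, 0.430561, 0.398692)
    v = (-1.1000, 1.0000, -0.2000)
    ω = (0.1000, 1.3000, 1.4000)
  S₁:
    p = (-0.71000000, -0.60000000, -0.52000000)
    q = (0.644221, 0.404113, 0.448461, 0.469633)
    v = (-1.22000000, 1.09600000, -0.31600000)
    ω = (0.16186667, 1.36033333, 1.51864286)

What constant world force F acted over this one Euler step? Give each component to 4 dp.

velocity change Δv = (-0.12000000, 0.09600000, -0.11600000)
m·(v₁−v₀)/dt = (-3.0000, 2.4000, -2.9000)

F = (-3.0000, 2.4000, -2.9000)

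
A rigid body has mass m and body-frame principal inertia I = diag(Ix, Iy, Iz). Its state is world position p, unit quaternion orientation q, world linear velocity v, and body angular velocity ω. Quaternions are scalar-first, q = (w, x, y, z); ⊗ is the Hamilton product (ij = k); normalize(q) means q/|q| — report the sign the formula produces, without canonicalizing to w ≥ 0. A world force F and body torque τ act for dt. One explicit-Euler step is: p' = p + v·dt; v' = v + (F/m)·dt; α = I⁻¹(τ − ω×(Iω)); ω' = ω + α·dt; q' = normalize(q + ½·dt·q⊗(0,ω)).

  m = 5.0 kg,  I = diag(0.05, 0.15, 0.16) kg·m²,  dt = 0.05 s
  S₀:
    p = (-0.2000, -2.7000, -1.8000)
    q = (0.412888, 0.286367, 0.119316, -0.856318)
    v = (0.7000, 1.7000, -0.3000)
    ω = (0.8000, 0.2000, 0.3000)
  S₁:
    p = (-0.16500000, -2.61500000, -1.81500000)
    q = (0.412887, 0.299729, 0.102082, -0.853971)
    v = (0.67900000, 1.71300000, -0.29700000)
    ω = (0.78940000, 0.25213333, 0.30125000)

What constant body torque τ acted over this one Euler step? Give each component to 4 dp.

Δω = ω₁−ω₀ = (-0.01060000, 0.05213333, 0.00125000)
ω₀×(Iω₀) = (0.0006, -0.0264, 0.0160)
applied torque τ = (-0.0100, 0.1300, 0.0200)

τ = (-0.0100, 0.1300, 0.0200)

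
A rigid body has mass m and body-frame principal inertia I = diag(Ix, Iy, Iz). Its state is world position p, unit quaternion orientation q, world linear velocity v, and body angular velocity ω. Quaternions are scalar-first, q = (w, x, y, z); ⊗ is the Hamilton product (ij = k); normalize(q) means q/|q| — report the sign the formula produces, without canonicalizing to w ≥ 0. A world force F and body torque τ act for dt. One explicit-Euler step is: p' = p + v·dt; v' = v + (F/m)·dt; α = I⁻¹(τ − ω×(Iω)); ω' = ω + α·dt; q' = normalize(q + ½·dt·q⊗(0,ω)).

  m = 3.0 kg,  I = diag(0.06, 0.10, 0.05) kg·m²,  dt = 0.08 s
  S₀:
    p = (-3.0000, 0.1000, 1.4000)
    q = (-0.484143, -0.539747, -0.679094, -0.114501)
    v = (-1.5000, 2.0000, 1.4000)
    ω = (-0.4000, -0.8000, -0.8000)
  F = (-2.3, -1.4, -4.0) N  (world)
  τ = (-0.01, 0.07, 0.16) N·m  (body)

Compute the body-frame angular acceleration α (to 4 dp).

α = (0.3667, 0.6680, 2.9440)

ω×(Iω) gyroscopic = (-0.0320, 0.0032, 0.0128)
α = I⁻¹(τ − ω×Iω) = (0.3667, 0.6680, 2.9440)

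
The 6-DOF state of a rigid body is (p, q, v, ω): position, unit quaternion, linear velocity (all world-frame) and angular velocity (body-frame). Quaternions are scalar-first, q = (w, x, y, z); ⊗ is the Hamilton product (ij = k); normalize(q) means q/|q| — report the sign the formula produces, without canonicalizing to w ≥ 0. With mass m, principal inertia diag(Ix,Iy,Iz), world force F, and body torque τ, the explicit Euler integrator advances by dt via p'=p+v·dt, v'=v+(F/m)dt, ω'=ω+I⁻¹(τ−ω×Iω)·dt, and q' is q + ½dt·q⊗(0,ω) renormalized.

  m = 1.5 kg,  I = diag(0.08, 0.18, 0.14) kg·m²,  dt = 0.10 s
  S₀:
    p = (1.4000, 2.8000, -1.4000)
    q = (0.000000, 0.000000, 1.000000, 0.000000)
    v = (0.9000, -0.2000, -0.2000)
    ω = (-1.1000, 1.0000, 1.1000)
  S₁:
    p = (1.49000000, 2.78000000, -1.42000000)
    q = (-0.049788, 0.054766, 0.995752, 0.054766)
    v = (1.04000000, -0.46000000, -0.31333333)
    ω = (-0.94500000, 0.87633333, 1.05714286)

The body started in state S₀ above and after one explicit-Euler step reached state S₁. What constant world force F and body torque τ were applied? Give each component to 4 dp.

velocity change Δv = (0.14000000, -0.26000000, -0.11333333)
F = m·Δv/dt = (2.1000, -3.9000, -1.7000)
rate change Δω = (0.15500000, -0.12366667, -0.04285714)
gyro term ω₀×Iω₀ = (-0.0440, 0.0726, -0.1100)
applied torque τ = (0.0800, -0.1500, -0.1700)

F = (2.1000, -3.9000, -1.7000)
τ = (0.0800, -0.1500, -0.1700)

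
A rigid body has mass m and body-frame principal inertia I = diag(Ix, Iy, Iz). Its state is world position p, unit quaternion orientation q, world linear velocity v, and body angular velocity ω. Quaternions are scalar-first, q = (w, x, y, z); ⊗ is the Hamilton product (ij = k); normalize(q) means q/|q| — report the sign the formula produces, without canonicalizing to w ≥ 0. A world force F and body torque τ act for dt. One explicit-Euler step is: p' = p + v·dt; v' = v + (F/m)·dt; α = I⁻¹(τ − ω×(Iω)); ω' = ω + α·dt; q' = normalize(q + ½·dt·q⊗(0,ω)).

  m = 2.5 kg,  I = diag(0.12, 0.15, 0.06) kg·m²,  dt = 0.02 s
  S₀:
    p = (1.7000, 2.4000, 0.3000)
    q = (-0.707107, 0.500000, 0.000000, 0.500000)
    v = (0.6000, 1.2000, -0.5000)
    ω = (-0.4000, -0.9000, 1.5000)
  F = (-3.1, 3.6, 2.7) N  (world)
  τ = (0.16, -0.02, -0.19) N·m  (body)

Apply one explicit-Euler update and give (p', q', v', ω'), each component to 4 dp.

p' = (1.7120, 2.4240, 0.2900)
q' = (-0.7125, 0.5072, -0.0031, 0.4848)
v' = (0.5752, 1.2288, -0.4784)
ω' = (-0.3936, -0.8979, 1.4331)

a = F/m = (-1.2400, 1.4400, 1.0800)
new position p' = (1.7120, 2.4240, 0.2900)
new velocity v' = (0.5752, 1.2288, -0.4784)
precession coupling ω×(Iω) = (0.1215, -0.0360, 0.0108)
(τ − ω×Iω)/I = (0.3208, 0.1067, -3.3467)
new body rate ω' = (-0.3936, -0.8979, 1.4331)
Hamilton product q⊗(0,ω) = (-0.5500000, 0.7328428, -0.3136037, -1.5106605)
q + ½dt·q⊗(0,ω), renormalized = (-0.7125, 0.5072, -0.0031, 0.4848)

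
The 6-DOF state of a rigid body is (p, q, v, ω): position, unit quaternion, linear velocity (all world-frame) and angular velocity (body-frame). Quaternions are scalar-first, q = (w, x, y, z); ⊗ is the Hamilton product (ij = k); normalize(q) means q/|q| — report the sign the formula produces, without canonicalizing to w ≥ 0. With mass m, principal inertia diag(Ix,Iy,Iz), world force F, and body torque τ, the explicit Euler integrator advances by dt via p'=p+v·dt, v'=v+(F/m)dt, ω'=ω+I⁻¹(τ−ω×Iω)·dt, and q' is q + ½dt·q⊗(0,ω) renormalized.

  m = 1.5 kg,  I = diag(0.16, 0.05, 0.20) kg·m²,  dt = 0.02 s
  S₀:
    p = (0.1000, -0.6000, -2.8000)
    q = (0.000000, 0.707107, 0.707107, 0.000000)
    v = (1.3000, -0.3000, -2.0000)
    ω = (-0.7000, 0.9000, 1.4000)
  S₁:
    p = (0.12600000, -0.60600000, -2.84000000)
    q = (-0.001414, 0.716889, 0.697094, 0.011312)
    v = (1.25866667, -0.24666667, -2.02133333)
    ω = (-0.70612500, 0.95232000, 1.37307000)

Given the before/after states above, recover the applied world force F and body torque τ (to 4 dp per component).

F = (-3.1000, 4.0000, -1.6000)
τ = (0.1400, 0.1700, -0.2000)

ω₁ − ω₀ = (-0.00612500, 0.05232000, -0.02693000)
gyro term ω₀×Iω₀ = (0.1890, 0.0392, 0.0693)
applied torque τ = (0.1400, 0.1700, -0.2000)
Δv = v₁−v₀ = (-0.04133333, 0.05333333, -0.02133333)
applied force F = (-3.1000, 4.0000, -1.6000)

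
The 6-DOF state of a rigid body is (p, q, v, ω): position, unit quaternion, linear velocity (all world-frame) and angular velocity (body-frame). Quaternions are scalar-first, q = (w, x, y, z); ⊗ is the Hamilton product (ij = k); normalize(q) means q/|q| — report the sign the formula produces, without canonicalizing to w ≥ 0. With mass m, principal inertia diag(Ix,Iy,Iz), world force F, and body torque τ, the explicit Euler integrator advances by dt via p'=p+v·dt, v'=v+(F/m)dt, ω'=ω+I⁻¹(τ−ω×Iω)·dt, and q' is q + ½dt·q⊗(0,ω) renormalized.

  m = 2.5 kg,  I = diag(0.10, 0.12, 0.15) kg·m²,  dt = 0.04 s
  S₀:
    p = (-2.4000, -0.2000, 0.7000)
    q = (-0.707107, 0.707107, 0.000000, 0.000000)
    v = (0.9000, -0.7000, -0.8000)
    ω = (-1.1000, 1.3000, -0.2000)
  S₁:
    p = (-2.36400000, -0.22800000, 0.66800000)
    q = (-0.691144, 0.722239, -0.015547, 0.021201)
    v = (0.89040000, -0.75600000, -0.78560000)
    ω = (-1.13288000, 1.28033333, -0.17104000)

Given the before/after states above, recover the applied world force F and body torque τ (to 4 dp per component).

F = (-0.6000, -3.5000, 0.9000)
τ = (-0.0900, -0.0700, 0.0800)

Δω = ω₁−ω₀ = (-0.03288000, -0.01966667, 0.02896000)
gyro term ω₀×Iω₀ = (-0.0078, -0.0110, -0.0286)
I·α + gyro = (-0.0900, -0.0700, 0.0800)
v₁ − v₀ = (-0.00960000, -0.05600000, 0.01440000)
applied force F = (-0.6000, -3.5000, 0.9000)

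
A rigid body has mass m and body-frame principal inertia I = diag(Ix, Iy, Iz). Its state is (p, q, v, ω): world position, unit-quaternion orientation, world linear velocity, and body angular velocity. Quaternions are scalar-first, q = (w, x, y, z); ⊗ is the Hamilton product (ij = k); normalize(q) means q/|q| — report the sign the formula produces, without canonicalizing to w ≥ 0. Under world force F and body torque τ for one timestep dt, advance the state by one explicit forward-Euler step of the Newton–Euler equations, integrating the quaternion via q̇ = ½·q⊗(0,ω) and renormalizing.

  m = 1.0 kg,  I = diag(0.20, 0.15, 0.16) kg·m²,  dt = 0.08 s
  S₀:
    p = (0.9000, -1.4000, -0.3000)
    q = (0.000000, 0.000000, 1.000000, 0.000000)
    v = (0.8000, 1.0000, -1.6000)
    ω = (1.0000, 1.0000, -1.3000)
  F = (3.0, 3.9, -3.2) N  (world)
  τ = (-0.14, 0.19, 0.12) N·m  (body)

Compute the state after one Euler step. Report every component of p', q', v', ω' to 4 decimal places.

linear accel F/m = (3.0000, 3.9000, -3.2000)
new position p' = (0.9640, -1.3200, -0.4280)
new velocity v' = (1.0400, 1.3120, -1.8560)
ω×(Iω) gyroscopic = (-0.0130, -0.0520, -0.0500)
α = I⁻¹(τ − ω×Iω) = (-0.6350, 1.6133, 1.0625)
ω + α·dt = (0.9492, 1.1291, -1.2150)
q⊗(0,ω) = (-1.0000000, -1.3000000, 0.0000000, -1.0000000)
q + ½dt·q⊗(0,ω), renormalized = (-0.0399, -0.0518, 0.9971, -0.0399)

p' = (0.9640, -1.3200, -0.4280)
q' = (-0.0399, -0.0518, 0.9971, -0.0399)
v' = (1.0400, 1.3120, -1.8560)
ω' = (0.9492, 1.1291, -1.2150)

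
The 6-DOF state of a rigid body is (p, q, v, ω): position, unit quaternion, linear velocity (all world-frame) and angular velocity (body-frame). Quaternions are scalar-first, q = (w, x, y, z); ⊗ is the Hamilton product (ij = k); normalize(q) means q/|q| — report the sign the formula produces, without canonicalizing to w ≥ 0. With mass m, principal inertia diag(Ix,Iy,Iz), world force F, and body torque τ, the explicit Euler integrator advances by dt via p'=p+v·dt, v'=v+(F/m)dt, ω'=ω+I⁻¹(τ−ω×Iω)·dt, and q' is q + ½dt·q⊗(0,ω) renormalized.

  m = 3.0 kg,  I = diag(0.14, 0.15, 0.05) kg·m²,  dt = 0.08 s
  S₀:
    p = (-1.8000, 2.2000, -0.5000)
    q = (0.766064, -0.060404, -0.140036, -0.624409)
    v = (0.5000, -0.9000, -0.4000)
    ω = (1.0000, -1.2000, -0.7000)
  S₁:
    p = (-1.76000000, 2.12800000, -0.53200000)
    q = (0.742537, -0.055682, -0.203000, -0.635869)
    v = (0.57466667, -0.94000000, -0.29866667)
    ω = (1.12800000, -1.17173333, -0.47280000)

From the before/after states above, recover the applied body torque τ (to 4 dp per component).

τ = (0.1400, -0.0100, 0.1300)

Δω = ω₁−ω₀ = (0.12800000, 0.02826667, 0.22720000)
τ = I·(Δω/dt) + ω₀×(Iω₀) = (0.1400, -0.0100, 0.1300)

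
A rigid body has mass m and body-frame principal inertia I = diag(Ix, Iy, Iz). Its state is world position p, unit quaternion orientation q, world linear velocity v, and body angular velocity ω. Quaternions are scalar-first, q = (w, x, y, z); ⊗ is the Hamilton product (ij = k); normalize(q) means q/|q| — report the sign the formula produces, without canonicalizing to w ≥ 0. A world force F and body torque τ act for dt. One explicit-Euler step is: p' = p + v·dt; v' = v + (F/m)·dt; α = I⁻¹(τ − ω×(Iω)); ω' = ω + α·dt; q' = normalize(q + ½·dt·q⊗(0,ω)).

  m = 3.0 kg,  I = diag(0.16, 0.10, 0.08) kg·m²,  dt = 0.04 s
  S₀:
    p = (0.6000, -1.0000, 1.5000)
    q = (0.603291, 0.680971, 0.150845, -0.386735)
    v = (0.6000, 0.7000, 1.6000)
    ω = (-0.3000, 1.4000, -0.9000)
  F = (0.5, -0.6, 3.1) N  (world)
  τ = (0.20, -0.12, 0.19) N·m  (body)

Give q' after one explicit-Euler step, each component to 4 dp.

Hamilton product q⊗(0,ω) = (-0.3549532, 0.2246812, 1.5735018, 0.4556510)
q + ½dt·q⊗(0,ω), renormalized = (0.5959, 0.6851, 0.1822, -0.3774)

q' = (0.5959, 0.6851, 0.1822, -0.3774)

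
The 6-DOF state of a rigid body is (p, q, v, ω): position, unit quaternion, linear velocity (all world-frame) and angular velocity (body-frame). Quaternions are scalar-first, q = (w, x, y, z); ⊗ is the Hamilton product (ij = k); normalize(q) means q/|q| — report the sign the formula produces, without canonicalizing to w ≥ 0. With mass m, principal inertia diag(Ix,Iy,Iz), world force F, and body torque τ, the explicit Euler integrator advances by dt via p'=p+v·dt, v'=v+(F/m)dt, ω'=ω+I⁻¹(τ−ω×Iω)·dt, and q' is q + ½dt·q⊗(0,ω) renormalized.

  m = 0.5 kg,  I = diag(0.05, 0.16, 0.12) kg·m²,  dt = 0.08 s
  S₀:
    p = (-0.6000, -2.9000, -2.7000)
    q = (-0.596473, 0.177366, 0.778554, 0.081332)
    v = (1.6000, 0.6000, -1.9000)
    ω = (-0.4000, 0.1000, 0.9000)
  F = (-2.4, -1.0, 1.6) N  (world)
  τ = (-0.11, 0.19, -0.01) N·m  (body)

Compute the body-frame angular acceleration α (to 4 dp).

ω×(Iω) gyroscopic = (-0.0036, 0.0252, -0.0044)
α = I⁻¹(τ − ω×Iω) = (-2.1280, 1.0300, -0.0467)

α = (-2.1280, 1.0300, -0.0467)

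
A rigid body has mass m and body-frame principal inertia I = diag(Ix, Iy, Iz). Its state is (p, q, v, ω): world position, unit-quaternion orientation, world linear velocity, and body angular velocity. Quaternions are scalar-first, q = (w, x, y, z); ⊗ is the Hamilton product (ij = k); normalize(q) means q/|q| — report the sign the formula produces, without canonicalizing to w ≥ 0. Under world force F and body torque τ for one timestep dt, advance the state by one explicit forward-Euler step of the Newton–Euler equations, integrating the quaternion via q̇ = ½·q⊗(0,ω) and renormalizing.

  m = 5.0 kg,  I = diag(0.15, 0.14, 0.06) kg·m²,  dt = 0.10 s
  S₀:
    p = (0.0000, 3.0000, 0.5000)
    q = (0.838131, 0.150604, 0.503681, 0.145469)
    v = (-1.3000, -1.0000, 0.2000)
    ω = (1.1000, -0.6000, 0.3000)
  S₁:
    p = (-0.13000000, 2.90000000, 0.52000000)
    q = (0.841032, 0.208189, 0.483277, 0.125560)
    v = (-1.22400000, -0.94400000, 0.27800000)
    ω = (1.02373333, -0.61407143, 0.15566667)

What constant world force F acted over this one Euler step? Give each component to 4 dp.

v₁ − v₀ = (0.07600000, 0.05600000, 0.07800000)
F = m·Δv/dt = (3.8000, 2.8000, 3.9000)

F = (3.8000, 2.8000, 3.9000)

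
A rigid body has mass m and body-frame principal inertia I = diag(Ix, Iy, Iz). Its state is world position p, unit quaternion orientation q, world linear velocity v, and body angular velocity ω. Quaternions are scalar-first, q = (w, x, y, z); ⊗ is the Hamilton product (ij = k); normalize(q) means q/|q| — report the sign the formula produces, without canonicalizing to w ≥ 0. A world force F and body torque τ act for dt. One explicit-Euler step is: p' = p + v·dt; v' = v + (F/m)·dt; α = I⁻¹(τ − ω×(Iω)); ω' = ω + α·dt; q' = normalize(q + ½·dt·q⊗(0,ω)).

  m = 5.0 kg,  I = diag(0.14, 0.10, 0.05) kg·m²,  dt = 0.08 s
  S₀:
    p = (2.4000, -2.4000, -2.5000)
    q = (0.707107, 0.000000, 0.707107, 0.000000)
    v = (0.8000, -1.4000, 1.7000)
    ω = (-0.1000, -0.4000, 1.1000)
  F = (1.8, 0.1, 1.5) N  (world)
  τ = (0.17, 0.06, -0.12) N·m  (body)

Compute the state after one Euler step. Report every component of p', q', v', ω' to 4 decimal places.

p + v·dt = (2.4640, -2.5120, -2.3640)
v' = v + a·dt = (0.8288, -1.3984, 1.7240)
precession coupling ω×(Iω) = (0.0220, -0.0099, -0.0016)
α = I⁻¹(τ − ω×Iω) = (1.0571, 0.6990, -2.3680)
ω + α·dt = (-0.0154, -0.3441, 0.9106)
2q̇ = q⊗(0,ω) = (0.2828428, 0.7071070, -0.2828428, 0.8485284)
updated quaternion q' = (0.7176, 0.0283, 0.6950, 0.0339)

p' = (2.4640, -2.5120, -2.3640)
q' = (0.7176, 0.0283, 0.6950, 0.0339)
v' = (0.8288, -1.3984, 1.7240)
ω' = (-0.0154, -0.3441, 0.9106)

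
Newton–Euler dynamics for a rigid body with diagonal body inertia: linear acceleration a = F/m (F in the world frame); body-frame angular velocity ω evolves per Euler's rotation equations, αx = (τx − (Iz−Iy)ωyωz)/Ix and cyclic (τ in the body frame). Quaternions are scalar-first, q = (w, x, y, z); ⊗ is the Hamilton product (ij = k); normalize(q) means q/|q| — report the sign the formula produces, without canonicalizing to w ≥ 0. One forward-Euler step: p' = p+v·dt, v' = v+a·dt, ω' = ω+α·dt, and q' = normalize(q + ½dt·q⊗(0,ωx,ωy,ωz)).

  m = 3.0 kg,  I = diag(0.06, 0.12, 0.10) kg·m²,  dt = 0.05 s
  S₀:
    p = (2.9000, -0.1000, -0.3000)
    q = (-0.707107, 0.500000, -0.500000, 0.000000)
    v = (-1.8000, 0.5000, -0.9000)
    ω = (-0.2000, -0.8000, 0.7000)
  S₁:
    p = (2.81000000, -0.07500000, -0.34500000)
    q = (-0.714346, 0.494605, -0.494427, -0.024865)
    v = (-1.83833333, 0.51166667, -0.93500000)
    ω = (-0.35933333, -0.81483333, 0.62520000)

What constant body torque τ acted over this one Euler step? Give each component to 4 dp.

τ = (-0.1800, -0.0300, -0.1400)

rate change Δω = (-0.15933333, -0.01483333, -0.07480000)
precession coupling = (0.0112, 0.0056, 0.0096)
applied torque τ = (-0.1800, -0.0300, -0.1400)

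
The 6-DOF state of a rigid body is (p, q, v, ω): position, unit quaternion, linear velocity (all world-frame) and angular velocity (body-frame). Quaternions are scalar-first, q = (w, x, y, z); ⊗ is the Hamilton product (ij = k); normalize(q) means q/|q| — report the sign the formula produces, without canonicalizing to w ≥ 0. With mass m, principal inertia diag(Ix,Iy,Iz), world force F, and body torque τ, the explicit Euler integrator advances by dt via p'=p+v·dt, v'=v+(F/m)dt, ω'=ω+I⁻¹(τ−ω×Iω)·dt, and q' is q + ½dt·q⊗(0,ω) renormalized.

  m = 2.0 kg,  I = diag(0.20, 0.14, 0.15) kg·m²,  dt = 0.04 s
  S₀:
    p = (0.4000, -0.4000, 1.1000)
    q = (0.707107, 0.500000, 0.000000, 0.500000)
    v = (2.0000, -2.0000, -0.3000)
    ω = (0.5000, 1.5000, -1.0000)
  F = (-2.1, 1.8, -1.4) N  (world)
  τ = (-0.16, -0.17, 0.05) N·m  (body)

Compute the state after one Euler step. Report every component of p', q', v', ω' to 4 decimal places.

gyro term ω×Iω = (-0.0150, -0.0250, -0.0450)
(τ − ω×Iω)/I = (-0.7250, -1.0357, 0.6333)
new body rate ω' = (0.4710, 1.4586, -0.9747)
Hamilton product q⊗(0,ω) = (0.2500000, -0.3964465, 1.8106605, 0.0428930)
updated quaternion q' = (0.7116, 0.4917, 0.0362, 0.5005)
p + v·dt = (0.4800, -0.4800, 1.0880)
new velocity v' = (1.9580, -1.9640, -0.3280)

p' = (0.4800, -0.4800, 1.0880)
q' = (0.7116, 0.4917, 0.0362, 0.5005)
v' = (1.9580, -1.9640, -0.3280)
ω' = (0.4710, 1.4586, -0.9747)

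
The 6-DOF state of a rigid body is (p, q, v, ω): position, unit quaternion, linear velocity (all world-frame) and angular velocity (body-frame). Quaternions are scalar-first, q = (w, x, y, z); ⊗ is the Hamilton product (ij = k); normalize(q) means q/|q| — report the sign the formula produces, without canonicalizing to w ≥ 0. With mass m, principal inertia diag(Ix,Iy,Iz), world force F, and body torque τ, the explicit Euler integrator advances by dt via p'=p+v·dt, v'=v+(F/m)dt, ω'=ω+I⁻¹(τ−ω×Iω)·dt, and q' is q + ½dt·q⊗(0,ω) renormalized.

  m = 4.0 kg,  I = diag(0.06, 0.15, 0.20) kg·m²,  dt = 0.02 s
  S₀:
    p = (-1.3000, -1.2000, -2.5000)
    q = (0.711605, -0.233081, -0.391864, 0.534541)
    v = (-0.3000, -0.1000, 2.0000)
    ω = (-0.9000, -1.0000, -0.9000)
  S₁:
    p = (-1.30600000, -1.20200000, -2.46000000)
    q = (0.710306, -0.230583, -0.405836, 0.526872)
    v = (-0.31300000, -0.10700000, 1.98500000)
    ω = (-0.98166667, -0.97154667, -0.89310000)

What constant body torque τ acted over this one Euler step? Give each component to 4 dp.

τ = (-0.2000, 0.1000, 0.1500)

rate change Δω = (-0.08166667, 0.02845333, 0.00690000)
τ = I·(Δω/dt) + ω₀×(Iω₀) = (-0.2000, 0.1000, 0.1500)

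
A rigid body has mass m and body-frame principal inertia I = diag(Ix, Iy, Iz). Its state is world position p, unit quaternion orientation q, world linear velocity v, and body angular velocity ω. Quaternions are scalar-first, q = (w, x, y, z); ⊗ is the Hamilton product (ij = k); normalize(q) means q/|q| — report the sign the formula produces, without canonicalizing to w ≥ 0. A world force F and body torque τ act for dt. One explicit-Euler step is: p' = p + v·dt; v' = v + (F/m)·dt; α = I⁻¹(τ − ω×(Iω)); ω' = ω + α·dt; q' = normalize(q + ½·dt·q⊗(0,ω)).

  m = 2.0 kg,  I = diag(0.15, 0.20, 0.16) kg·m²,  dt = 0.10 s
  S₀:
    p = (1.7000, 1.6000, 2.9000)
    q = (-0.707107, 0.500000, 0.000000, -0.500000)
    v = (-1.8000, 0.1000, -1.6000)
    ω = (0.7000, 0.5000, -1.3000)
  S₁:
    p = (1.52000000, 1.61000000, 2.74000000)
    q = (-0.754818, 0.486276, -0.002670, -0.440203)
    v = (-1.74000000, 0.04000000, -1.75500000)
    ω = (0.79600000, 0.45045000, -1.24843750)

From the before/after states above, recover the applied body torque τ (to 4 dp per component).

ω₁ − ω₀ = (0.09600000, -0.04955000, 0.05156250)
ω₀×(Iω₀) = (0.0260, 0.0091, 0.0175)
I·α + gyro = (0.1700, -0.0900, 0.1000)

τ = (0.1700, -0.0900, 0.1000)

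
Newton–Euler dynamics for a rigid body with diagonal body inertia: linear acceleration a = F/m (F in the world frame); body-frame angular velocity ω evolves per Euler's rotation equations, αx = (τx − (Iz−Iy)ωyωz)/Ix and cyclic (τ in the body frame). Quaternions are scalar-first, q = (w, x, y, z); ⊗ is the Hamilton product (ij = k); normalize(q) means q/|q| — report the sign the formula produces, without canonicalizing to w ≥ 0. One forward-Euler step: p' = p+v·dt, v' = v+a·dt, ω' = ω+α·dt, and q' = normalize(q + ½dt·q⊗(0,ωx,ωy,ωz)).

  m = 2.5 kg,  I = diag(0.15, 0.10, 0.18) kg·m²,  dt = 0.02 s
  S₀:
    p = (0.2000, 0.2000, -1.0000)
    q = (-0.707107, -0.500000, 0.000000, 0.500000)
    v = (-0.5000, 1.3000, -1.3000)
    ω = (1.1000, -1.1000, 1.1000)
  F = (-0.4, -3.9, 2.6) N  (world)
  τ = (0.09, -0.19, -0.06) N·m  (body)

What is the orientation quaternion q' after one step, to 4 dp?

q' = (-0.7070, -0.5022, 0.0188, 0.4976)

2q̇ = q⊗(0,ω) = (0.0000000, -0.2278177, 1.8778177, -0.2278177)
updated quaternion q' = (-0.7070, -0.5022, 0.0188, 0.4976)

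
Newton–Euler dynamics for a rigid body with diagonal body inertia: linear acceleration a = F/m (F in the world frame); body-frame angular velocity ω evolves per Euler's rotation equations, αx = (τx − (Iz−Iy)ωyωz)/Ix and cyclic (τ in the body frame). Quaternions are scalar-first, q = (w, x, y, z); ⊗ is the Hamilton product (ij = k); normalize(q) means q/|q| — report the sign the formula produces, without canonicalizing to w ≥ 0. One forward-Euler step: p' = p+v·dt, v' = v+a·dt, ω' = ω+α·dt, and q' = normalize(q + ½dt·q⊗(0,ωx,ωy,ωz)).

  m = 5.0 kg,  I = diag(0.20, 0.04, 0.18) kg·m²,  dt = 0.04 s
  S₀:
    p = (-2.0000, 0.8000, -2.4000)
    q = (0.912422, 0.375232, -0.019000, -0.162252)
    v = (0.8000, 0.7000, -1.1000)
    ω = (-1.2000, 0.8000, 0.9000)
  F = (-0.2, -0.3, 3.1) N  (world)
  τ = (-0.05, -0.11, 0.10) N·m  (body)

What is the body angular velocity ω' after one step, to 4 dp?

gyro term ω×Iω = (0.1008, -0.0216, 0.1536)
angular accel α = (-0.7540, -2.2100, -0.2978)
ω' = ω + α·dt = (-1.2302, 0.7116, 0.8881)

ω' = (-1.2302, 0.7116, 0.8881)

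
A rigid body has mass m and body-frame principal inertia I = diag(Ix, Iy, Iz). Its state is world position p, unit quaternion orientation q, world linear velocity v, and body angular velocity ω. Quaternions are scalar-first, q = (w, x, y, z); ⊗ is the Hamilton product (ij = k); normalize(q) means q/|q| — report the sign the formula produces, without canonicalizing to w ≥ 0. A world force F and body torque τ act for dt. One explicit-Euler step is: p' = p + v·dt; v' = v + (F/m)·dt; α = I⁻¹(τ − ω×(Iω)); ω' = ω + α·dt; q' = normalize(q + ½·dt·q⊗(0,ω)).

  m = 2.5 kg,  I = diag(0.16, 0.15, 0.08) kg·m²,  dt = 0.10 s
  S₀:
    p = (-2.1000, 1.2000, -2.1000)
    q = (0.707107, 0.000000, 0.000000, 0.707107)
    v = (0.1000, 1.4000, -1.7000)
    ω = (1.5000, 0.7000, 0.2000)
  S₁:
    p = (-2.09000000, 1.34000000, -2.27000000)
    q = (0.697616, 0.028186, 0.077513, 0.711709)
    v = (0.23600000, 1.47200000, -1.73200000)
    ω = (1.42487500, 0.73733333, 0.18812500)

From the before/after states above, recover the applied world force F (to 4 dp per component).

F = (3.4000, 1.8000, -0.8000)

v₁ − v₀ = (0.13600000, 0.07200000, -0.03200000)
m·(v₁−v₀)/dt = (3.4000, 1.8000, -0.8000)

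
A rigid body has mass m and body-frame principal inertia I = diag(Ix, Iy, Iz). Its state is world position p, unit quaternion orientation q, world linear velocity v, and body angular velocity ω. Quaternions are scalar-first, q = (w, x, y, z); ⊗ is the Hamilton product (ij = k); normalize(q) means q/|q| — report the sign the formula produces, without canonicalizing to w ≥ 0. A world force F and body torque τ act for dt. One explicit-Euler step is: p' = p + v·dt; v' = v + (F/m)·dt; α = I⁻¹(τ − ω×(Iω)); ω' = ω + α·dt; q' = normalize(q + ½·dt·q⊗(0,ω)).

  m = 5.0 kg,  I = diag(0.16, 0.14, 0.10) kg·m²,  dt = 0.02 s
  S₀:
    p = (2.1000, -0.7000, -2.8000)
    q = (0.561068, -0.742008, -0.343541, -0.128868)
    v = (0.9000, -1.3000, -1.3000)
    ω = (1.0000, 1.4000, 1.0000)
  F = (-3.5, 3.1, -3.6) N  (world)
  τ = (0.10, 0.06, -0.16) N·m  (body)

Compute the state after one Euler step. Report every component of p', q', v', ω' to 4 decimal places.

ω×(Iω) gyroscopic = (-0.0560, 0.0600, -0.0280)
α = I⁻¹(τ − ω×Iω) = (0.9750, 0.0000, -1.3200)
ω' = ω + α·dt = (1.0195, 1.4000, 0.9736)
q⊗(0,ω) = (1.3518334, 0.3979422, 1.3986352, -0.1342022)
q' = normalize(q + ½dt·q⊗(0,ω)) = (0.5745, -0.7379, -0.3295, -0.1302)
a = (-0.7000, 0.6200, -0.7200)
p' = p + v·dt = (2.1180, -0.7260, -2.8260)
v + (F/m)dt = (0.8860, -1.2876, -1.3144)

p' = (2.1180, -0.7260, -2.8260)
q' = (0.5745, -0.7379, -0.3295, -0.1302)
v' = (0.8860, -1.2876, -1.3144)
ω' = (1.0195, 1.4000, 0.9736)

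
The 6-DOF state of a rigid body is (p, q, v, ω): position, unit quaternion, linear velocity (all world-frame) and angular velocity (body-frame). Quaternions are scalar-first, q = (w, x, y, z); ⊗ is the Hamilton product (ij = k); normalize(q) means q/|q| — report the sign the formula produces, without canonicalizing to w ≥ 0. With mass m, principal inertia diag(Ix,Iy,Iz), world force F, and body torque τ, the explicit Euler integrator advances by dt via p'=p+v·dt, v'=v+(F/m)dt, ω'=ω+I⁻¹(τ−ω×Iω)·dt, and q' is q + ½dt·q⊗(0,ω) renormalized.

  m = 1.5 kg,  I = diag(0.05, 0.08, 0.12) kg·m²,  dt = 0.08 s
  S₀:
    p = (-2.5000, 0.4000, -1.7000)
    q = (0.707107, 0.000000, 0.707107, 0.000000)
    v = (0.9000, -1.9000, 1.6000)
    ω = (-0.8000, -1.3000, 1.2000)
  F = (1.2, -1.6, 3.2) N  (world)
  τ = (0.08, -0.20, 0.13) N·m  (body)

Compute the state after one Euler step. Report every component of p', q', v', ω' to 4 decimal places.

linear accel F/m = (0.8000, -1.0667, 2.1333)
p' = p + v·dt = (-2.4280, 0.2480, -1.5720)
v' = v + a·dt = (0.9640, -1.9853, 1.7707)
ω×(Iω) gyroscopic = (-0.0624, 0.0672, 0.0312)
(τ − ω×Iω)/I = (2.8480, -3.3400, 0.8233)
new body rate ω' = (-0.5722, -1.5672, 1.2659)
Hamilton product q⊗(0,ω) = (0.9192391, 0.2828428, -0.9192391, 1.4142140)
q + ½dt·q⊗(0,ω), renormalized = (0.7416, 0.0113, 0.6683, 0.0564)

p' = (-2.4280, 0.2480, -1.5720)
q' = (0.7416, 0.0113, 0.6683, 0.0564)
v' = (0.9640, -1.9853, 1.7707)
ω' = (-0.5722, -1.5672, 1.2659)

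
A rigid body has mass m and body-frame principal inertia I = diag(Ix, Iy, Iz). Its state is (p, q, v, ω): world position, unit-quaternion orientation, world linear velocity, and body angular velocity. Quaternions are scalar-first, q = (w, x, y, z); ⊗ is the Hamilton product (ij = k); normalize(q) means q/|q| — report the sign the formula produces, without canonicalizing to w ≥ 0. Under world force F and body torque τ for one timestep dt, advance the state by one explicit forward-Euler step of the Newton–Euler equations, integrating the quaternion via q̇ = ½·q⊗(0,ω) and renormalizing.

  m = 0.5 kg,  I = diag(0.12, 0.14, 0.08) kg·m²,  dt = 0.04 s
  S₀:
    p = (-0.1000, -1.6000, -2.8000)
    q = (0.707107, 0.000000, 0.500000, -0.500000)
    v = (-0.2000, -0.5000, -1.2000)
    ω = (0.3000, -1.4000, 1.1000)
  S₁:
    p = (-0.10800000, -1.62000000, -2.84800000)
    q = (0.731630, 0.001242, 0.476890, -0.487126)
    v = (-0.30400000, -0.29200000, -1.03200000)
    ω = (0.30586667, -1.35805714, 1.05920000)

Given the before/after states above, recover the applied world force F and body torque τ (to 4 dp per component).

v₁ − v₀ = (-0.10400000, 0.20800000, 0.16800000)
F = m·Δv/dt = (-1.3000, 2.6000, 2.1000)
ω₁ − ω₀ = (0.00586667, 0.04194286, -0.04080000)
applied torque τ = (0.1100, 0.1600, -0.0900)

F = (-1.3000, 2.6000, 2.1000)
τ = (0.1100, 0.1600, -0.0900)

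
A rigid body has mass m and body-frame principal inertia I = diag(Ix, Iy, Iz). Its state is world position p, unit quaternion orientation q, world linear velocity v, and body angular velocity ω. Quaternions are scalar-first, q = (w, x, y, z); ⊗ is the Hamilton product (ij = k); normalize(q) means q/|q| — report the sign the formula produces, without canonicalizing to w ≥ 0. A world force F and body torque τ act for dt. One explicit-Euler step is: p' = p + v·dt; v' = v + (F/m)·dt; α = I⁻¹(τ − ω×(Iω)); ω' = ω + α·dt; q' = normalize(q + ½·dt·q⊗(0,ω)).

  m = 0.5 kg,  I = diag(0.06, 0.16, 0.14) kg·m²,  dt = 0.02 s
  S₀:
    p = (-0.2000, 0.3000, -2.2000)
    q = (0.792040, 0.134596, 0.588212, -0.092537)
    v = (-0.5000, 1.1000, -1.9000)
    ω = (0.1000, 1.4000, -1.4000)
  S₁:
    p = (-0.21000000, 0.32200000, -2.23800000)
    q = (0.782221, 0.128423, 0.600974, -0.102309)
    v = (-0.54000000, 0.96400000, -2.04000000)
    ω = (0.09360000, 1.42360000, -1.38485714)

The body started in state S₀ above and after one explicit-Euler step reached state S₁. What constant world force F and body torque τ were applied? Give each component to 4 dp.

Δv = v₁−v₀ = (-0.04000000, -0.13600000, -0.14000000)
F = m·Δv/dt = (-1.0000, -3.4000, -3.5000)
ω₁ − ω₀ = (-0.00640000, 0.02360000, 0.01514286)
ω₀×(Iω₀) = (0.0392, 0.0112, 0.0140)
I·α + gyro = (0.0200, 0.2000, 0.1200)

F = (-1.0000, -3.4000, -3.5000)
τ = (0.0200, 0.2000, 0.1200)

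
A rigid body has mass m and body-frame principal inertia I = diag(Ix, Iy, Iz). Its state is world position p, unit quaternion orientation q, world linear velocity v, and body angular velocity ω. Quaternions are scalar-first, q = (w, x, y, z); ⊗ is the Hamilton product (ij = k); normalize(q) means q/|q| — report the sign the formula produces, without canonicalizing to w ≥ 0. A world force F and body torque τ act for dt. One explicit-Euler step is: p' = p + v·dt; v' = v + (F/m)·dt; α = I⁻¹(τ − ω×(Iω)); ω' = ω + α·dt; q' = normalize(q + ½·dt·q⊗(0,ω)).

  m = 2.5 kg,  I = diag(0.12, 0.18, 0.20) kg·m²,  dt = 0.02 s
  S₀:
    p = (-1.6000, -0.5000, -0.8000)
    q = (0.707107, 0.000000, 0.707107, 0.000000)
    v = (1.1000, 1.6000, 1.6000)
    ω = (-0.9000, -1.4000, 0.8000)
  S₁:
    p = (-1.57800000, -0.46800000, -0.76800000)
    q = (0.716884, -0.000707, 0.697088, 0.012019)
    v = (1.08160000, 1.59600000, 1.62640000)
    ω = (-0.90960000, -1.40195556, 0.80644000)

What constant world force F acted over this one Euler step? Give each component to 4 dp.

velocity change Δv = (-0.01840000, -0.00400000, 0.02640000)
F = m·Δv/dt = (-2.3000, -0.5000, 3.3000)

F = (-2.3000, -0.5000, 3.3000)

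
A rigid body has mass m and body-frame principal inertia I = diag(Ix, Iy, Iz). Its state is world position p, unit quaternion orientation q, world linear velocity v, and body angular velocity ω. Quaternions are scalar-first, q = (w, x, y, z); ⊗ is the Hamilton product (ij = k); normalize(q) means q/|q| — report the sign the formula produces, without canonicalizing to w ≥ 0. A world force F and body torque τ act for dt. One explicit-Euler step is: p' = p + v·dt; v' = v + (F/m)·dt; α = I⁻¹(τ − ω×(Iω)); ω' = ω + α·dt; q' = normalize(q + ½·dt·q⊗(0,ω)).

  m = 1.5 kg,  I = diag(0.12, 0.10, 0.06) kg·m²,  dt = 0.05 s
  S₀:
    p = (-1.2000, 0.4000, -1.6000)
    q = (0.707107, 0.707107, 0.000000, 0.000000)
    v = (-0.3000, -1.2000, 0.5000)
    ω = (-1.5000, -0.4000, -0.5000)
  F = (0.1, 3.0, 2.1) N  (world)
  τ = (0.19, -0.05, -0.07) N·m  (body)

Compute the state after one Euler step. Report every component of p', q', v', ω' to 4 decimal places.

linear accel F/m = (0.0667, 2.0000, 1.4000)
p' = p + v·dt = (-1.2150, 0.3400, -1.5750)
v + (F/m)dt = (-0.2967, -1.1000, 0.5700)
precession coupling ω×(Iω) = (-0.0080, 0.0450, -0.0120)
α = I⁻¹(τ − ω×Iω) = (1.6500, -0.9500, -0.9667)
ω + α·dt = (-1.4175, -0.4475, -0.5483)
q⊗(0,ω) = (1.0606605, -1.0606605, 0.0707107, -0.6363963)
updated quaternion q' = (0.7330, 0.6800, 0.0018, -0.0159)

p' = (-1.2150, 0.3400, -1.5750)
q' = (0.7330, 0.6800, 0.0018, -0.0159)
v' = (-0.2967, -1.1000, 0.5700)
ω' = (-1.4175, -0.4475, -0.5483)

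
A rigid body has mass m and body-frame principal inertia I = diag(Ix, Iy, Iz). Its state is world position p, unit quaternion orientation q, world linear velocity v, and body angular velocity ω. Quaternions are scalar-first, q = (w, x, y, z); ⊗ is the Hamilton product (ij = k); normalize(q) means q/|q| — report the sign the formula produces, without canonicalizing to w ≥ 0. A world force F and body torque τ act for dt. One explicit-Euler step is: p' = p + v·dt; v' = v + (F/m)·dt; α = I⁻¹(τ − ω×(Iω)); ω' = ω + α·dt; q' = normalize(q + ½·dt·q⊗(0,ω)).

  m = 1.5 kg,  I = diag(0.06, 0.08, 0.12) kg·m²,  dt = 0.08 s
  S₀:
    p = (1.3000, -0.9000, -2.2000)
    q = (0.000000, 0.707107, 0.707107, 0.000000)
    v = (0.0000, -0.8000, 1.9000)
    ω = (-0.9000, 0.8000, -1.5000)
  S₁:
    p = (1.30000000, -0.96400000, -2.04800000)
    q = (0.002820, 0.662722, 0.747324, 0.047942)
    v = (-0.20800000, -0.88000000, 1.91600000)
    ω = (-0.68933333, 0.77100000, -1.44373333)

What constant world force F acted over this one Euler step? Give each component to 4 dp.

v₁ − v₀ = (-0.20800000, -0.08000000, 0.01600000)
m·(v₁−v₀)/dt = (-3.9000, -1.5000, 0.3000)

F = (-3.9000, -1.5000, 0.3000)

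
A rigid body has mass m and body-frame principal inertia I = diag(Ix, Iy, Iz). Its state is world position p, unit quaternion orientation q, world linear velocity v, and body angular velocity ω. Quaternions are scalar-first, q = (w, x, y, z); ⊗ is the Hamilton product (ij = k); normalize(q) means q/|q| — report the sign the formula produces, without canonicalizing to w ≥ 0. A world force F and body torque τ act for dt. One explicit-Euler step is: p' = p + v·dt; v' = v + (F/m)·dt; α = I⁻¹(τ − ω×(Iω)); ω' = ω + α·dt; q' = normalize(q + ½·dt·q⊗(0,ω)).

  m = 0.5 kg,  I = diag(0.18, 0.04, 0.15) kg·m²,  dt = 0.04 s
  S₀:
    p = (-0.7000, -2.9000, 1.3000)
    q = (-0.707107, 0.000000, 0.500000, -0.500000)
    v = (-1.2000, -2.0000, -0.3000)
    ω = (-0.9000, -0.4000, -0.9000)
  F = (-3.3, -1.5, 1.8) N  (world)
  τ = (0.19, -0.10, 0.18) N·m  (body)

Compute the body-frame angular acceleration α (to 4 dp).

precession coupling ω×(Iω) = (0.0396, 0.0243, -0.0504)
(τ − ω×Iω)/I = (0.8356, -3.1075, 1.5360)

α = (0.8356, -3.1075, 1.5360)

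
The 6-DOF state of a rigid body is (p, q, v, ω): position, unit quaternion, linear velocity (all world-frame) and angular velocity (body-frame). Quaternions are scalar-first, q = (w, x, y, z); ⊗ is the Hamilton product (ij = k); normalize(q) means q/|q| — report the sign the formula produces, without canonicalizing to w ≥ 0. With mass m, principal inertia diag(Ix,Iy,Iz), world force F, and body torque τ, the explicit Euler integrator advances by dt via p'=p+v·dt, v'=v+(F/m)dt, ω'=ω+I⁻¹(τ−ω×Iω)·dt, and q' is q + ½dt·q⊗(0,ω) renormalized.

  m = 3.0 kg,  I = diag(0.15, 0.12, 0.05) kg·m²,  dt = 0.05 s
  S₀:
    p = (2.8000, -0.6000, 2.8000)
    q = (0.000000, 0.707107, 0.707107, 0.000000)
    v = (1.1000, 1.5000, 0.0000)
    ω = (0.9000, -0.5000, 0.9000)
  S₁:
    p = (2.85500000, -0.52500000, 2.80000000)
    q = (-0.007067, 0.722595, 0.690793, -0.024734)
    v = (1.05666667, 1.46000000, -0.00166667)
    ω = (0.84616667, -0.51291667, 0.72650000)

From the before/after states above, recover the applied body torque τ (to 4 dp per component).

τ = (-0.1300, 0.0500, -0.1600)

ω₁ − ω₀ = (-0.05383333, -0.01291667, -0.17350000)
precession coupling = (0.0315, 0.0810, 0.0135)
τ = I·(Δω/dt) + ω₀×(Iω₀) = (-0.1300, 0.0500, -0.1600)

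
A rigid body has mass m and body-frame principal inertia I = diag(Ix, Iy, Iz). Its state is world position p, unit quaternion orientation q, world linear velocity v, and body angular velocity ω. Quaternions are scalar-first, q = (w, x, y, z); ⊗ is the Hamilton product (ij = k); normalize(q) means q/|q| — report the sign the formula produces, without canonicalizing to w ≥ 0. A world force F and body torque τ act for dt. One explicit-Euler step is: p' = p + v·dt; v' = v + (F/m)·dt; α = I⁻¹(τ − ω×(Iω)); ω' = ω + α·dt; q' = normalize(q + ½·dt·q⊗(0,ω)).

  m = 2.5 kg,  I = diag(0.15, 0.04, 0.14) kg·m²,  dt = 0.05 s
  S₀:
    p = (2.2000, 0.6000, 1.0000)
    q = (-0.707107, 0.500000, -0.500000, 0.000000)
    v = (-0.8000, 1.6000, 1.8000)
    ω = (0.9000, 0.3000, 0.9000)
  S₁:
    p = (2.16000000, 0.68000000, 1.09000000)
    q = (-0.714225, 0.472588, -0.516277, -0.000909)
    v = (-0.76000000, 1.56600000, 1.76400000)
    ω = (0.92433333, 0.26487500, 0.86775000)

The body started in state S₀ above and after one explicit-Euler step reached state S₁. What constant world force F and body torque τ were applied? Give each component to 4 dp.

F = (2.0000, -1.7000, -1.8000)
τ = (0.1000, -0.0200, -0.1200)

Δv = v₁−v₀ = (0.04000000, -0.03400000, -0.03600000)
m·(v₁−v₀)/dt = (2.0000, -1.7000, -1.8000)
Δω = ω₁−ω₀ = (0.02433333, -0.03512500, -0.03225000)
gyro term ω₀×Iω₀ = (0.0270, 0.0081, -0.0297)
applied torque τ = (0.1000, -0.0200, -0.1200)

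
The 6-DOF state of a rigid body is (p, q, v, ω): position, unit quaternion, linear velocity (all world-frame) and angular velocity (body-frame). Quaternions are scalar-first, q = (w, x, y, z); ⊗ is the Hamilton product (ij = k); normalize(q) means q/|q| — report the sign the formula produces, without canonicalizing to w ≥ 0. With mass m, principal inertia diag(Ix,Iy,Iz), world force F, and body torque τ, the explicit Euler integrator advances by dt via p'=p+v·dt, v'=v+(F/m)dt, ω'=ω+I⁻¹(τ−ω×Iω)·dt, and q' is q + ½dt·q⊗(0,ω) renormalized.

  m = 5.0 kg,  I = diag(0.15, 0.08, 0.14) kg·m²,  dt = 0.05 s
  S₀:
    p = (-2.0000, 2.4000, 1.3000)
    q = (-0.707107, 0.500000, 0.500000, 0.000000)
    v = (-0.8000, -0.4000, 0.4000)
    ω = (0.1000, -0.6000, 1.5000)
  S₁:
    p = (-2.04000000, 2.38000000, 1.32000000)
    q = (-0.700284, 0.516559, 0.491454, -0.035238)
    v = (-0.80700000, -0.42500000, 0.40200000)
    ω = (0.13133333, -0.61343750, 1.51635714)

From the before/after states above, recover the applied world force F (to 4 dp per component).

velocity change Δv = (-0.00700000, -0.02500000, 0.00200000)
m·(v₁−v₀)/dt = (-0.7000, -2.5000, 0.2000)

F = (-0.7000, -2.5000, 0.2000)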